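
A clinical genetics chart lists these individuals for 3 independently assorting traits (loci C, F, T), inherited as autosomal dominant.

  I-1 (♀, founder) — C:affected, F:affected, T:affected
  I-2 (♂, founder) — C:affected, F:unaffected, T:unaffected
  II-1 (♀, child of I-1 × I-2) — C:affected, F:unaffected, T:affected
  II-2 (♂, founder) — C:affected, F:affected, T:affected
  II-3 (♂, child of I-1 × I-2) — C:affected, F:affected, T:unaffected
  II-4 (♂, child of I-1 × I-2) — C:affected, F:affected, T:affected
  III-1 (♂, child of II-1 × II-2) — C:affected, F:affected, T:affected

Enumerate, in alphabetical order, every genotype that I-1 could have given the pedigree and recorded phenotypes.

C/I-1 aff ·: Cc|CC
C/I-2 aff ·: Cc|CC
C/II-1 aff I-1×I-2: Cc|CC
C/II-2 aff ·: Cc|CC
C/II-3 aff I-1×I-2: Cc|CC
C/II-4 aff I-1×I-2: Cc|CC
C/III-1 aff II-1×II-2: Cc|CC
⇒ C over [I-1,I-2,II-1,II-2,II-3,II-4,III-1]: 87 consistent
F/I-1 aff ·: Ff
F/I-2 un ·: ff
F/II-1 un I-1×I-2: ff
F/II-2 aff ·: Ff|FF
F/II-3 aff I-1×I-2: Ff
F/II-4 aff I-1×I-2: Ff
F/III-1 aff II-1×II-2: Ff
⇒ F over [I-1,I-2,II-1,II-2,II-3,II-4,III-1]: 2 consistent
T/I-1 aff ·: Tt
T/I-2 un ·: tt
T/II-1 aff I-1×I-2: Tt
T/II-2 aff ·: Tt|TT
T/II-3 un I-1×I-2: tt
T/II-4 aff I-1×I-2: Tt
T/III-1 aff II-1×II-2: Tt|TT
⇒ T over [I-1,I-2,II-1,II-2,II-3,II-4,III-1]: 4 consistent

I-1 ∈ {CC Ff Tt, Cc Ff Tt}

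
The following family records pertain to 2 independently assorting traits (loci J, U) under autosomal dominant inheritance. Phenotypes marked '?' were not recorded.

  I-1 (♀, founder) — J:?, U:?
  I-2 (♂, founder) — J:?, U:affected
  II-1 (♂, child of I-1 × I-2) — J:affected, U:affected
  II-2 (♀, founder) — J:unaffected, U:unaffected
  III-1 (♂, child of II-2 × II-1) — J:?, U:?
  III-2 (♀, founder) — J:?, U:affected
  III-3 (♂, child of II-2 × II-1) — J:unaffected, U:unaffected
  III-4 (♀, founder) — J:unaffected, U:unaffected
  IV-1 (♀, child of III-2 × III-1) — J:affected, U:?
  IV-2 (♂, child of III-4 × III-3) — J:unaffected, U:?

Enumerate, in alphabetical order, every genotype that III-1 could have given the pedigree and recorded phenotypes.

J/I-1 ? ·: jj|Jj|JJ
J/I-2 ? ·: jj|Jj|JJ
J/II-1 aff I-1×I-2: Jj
J/II-2 un ·: jj
J/III-1 ? II-2×II-1: jj|Jj
J/III-2 ? ·: jj|Jj|JJ
J/III-3 un II-2×II-1: jj
J/III-4 un ·: jj
J/IV-1 aff III-2×III-1: Jj|JJ
J/IV-2 un III-4×III-3: jj
⇒ J over [I-1,I-2,II-1,II-2,III-1,III-2,III-3,III-4,IV-1,IV-2]: 49 consistent
U/I-1 ? ·: uu|Uu|UU
U/I-2 aff ·: Uu|UU
U/II-1 aff I-1×I-2: Uu
U/II-2 un ·: uu
U/III-1 ? II-2×II-1: uu|Uu
U/III-2 aff ·: Uu|UU
U/III-3 un II-2×II-1: uu
U/III-4 un ·: uu
U/IV-1 ? III-2×III-1: uu|Uu|UU
U/IV-2 ? III-4×III-3: uu
⇒ U over [I-1,I-2,II-1,II-2,III-1,III-2,III-3,III-4,IV-1,IV-2]: 40 consistent

III-1 ∈ {Jj Uu, Jj uu, jj Uu, jj uu}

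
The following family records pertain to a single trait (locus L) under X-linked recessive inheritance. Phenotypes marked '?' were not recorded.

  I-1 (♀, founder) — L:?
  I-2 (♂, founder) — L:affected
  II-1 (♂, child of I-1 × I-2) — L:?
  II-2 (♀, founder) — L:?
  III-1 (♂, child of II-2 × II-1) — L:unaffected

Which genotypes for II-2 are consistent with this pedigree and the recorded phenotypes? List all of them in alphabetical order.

II-2 ∈ {X^LX^L, X^LX^l}

L/I-1 ? ·: X^LX^L|X^LX^l|X^lX^l
L/I-2 aff ·: X^lY
L/II-1 ? I-1×I-2: X^LY|X^lY
L/II-2 ? ·: X^LX^L|X^LX^l
L/III-1 un II-2×II-1: X^LY
⇒ L over [I-1,I-2,II-1,II-2,III-1]: 8 consistent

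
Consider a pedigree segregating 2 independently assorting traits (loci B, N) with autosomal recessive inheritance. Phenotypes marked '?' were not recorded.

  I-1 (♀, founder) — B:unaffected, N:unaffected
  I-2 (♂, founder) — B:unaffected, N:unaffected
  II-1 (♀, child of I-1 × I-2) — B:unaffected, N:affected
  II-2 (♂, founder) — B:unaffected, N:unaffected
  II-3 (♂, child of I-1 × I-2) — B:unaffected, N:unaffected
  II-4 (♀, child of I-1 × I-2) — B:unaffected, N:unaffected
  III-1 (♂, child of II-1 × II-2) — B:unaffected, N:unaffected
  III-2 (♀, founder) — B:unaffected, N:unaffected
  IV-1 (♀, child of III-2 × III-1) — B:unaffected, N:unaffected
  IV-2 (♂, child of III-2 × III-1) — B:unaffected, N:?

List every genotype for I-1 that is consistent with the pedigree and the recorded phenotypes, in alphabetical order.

B/I-1 un ·: BB|Bb
B/I-2 un ·: BB|Bb
B/II-1 un I-1×I-2: BB|Bb
B/II-2 un ·: BB|Bb
B/II-3 un I-1×I-2: BB|Bb
B/II-4 un I-1×I-2: BB|Bb
B/III-1 un II-1×II-2: BB|Bb
B/III-2 un ·: BB|Bb
B/IV-1 un III-2×III-1: BB|Bb
B/IV-2 un III-2×III-1: BB|Bb
⇒ B over [I-1,I-2,II-1,II-2,II-3,II-4,III-1,III-2,IV-1,IV-2]: 546 consistent
N/I-1 un ·: Nn
N/I-2 un ·: Nn
N/II-1 aff I-1×I-2: nn
N/II-2 un ·: NN|Nn
N/II-3 un I-1×I-2: NN|Nn
N/II-4 un I-1×I-2: NN|Nn
N/III-1 un II-1×II-2: Nn
N/III-2 un ·: NN|Nn
N/IV-1 un III-2×III-1: NN|Nn
N/IV-2 ? III-2×III-1: NN|Nn|nn
⇒ N over [I-1,I-2,II-1,II-2,II-3,II-4,III-1,III-2,IV-1,IV-2]: 80 consistent

I-1 ∈ {BB Nn, Bb Nn}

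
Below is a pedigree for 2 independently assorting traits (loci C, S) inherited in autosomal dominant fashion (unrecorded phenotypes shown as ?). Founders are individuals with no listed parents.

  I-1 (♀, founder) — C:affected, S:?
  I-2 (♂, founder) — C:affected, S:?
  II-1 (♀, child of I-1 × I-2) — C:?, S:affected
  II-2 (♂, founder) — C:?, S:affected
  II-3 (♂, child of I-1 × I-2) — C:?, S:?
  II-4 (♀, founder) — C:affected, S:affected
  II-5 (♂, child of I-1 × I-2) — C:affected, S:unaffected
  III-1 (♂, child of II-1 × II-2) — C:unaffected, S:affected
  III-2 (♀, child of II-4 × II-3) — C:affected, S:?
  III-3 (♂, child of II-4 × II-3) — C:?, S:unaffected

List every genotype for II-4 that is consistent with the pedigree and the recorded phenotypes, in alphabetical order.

C/I-1 aff ·: Cc|CC
C/I-2 aff ·: Cc|CC
C/II-1 ? I-1×I-2: cc|Cc
C/II-2 ? ·: cc|Cc
C/II-3 ? I-1×I-2: cc|Cc|CC
C/II-4 aff ·: Cc|CC
C/II-5 aff I-1×I-2: Cc|CC
C/III-1 un II-1×II-2: cc
C/III-2 aff II-4×II-3: Cc|CC
C/III-3 ? II-4×II-3: cc|Cc|CC
⇒ C over [I-1,I-2,II-1,II-2,II-3,II-4,II-5,III-1,III-2,III-3]: 264 consistent
S/I-1 ? ·: ss|Ss
S/I-2 ? ·: ss|Ss
S/II-1 aff I-1×I-2: Ss|SS
S/II-2 aff ·: Ss|SS
S/II-3 ? I-1×I-2: ss|Ss
S/II-4 aff ·: Ss
S/II-5 un I-1×I-2: ss
S/III-1 aff II-1×II-2: Ss|SS
S/III-2 ? II-4×II-3: ss|Ss|SS
S/III-3 un II-4×II-3: ss
⇒ S over [I-1,I-2,II-1,II-2,II-3,II-4,II-5,III-1,III-2,III-3]: 75 consistent

II-4 ∈ {CC Ss, Cc Ss}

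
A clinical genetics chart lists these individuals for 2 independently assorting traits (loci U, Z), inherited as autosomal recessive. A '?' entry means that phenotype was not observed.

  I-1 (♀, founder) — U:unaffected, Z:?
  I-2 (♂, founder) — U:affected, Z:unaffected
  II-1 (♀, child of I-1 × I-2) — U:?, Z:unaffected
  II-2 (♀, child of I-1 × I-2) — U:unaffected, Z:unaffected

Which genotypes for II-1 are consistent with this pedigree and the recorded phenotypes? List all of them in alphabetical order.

II-1 ∈ {Uu ZZ, Uu Zz, uu ZZ, uu Zz}

U/I-1 un ·: UU|Uu
U/I-2 aff ·: uu
U/II-1 ? I-1×I-2: Uu|uu
U/II-2 un I-1×I-2: Uu
⇒ U over [I-1,I-2,II-1,II-2]: 3 consistent
Z/I-1 ? ·: ZZ|Zz|zz
Z/I-2 un ·: ZZ|Zz
Z/II-1 un I-1×I-2: ZZ|Zz
Z/II-2 un I-1×I-2: ZZ|Zz
⇒ Z over [I-1,I-2,II-1,II-2]: 15 consistent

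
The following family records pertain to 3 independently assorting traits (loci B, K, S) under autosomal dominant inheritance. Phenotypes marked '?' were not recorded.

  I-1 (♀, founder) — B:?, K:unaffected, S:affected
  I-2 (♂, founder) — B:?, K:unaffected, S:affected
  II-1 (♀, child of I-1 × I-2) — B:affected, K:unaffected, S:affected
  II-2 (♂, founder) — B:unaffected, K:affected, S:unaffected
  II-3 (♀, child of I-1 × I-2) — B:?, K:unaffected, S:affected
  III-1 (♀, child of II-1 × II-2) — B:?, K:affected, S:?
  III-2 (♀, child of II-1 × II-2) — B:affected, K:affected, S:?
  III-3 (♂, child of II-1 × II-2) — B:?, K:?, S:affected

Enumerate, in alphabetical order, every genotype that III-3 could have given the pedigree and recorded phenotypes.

III-3 ∈ {Bb Kk Ss, Bb kk Ss, bb Kk Ss, bb kk Ss}

B/I-1 ? ·: bb|Bb|BB
B/I-2 ? ·: bb|Bb|BB
B/II-1 aff I-1×I-2: Bb|BB
B/II-2 un ·: bb
B/II-3 ? I-1×I-2: bb|Bb|BB
B/III-1 ? II-1×II-2: bb|Bb
B/III-2 aff II-1×II-2: Bb
B/III-3 ? II-1×II-2: bb|Bb
⇒ B over [I-1,I-2,II-1,II-2,II-3,III-1,III-2,III-3]: 60 consistent
K/I-1 un ·: kk
K/I-2 un ·: kk
K/II-1 un I-1×I-2: kk
K/II-2 aff ·: Kk|KK
K/II-3 un I-1×I-2: kk
K/III-1 aff II-1×II-2: Kk
K/III-2 aff II-1×II-2: Kk
K/III-3 ? II-1×II-2: kk|Kk
⇒ K over [I-1,I-2,II-1,II-2,II-3,III-1,III-2,III-3]: 3 consistent
S/I-1 aff ·: Ss|SS
S/I-2 aff ·: Ss|SS
S/II-1 aff I-1×I-2: Ss|SS
S/II-2 un ·: ss
S/II-3 aff I-1×I-2: Ss|SS
S/III-1 ? II-1×II-2: ss|Ss
S/III-2 ? II-1×II-2: ss|Ss
S/III-3 aff II-1×II-2: Ss
⇒ S over [I-1,I-2,II-1,II-2,II-3,III-1,III-2,III-3]: 31 consistent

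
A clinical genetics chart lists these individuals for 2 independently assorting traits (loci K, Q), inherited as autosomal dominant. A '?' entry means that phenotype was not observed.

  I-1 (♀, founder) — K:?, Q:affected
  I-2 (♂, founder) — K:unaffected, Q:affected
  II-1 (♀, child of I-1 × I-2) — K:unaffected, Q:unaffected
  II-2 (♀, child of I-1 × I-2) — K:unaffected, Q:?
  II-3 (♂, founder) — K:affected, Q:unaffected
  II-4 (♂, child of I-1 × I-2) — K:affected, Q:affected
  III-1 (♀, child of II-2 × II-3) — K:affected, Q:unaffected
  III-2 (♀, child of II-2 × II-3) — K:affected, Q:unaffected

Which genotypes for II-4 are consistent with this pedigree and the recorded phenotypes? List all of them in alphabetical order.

K/I-1 ? ·: Kk
K/I-2 un ·: kk
K/II-1 un I-1×I-2: kk
K/II-2 un I-1×I-2: kk
K/II-3 aff ·: Kk|KK
K/II-4 aff I-1×I-2: Kk
K/III-1 aff II-2×II-3: Kk
K/III-2 aff II-2×II-3: Kk
⇒ K over [I-1,I-2,II-1,II-2,II-3,II-4,III-1,III-2]: 2 consistent
Q/I-1 aff ·: Qq
Q/I-2 aff ·: Qq
Q/II-1 un I-1×I-2: qq
Q/II-2 ? I-1×I-2: qq|Qq
Q/II-3 un ·: qq
Q/II-4 aff I-1×I-2: Qq|QQ
Q/III-1 un II-2×II-3: qq
Q/III-2 un II-2×II-3: qq
⇒ Q over [I-1,I-2,II-1,II-2,II-3,II-4,III-1,III-2]: 4 consistent

II-4 ∈ {Kk QQ, Kk Qq}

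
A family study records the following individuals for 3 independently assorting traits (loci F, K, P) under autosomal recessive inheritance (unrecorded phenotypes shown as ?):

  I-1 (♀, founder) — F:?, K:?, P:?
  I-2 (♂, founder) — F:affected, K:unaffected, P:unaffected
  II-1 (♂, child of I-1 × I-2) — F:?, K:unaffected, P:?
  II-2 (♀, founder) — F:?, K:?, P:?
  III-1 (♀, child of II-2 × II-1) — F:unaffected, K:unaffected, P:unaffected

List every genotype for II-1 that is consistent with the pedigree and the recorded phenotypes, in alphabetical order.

F/I-1 ? ·: FF|Ff|ff
F/I-2 aff ·: ff
F/II-1 ? I-1×I-2: Ff|ff
F/II-2 ? ·: FF|Ff|ff
F/III-1 un II-2×II-1: FF|Ff
⇒ F over [I-1,I-2,II-1,II-2,III-1]: 14 consistent
K/I-1 ? ·: KK|Kk|kk
K/I-2 un ·: KK|Kk
K/II-1 un I-1×I-2: KK|Kk
K/II-2 ? ·: KK|Kk|kk
K/III-1 un II-2×II-1: KK|Kk
⇒ K over [I-1,I-2,II-1,II-2,III-1]: 41 consistent
P/I-1 ? ·: PP|Pp|pp
P/I-2 un ·: PP|Pp
P/II-1 ? I-1×I-2: PP|Pp|pp
P/II-2 ? ·: PP|Pp|pp
P/III-1 un II-2×II-1: PP|Pp
⇒ P over [I-1,I-2,II-1,II-2,III-1]: 45 consistent

II-1 ∈ {Ff KK PP, Ff KK Pp, Ff KK pp, Ff Kk PP, Ff Kk Pp, Ff Kk pp, ff KK PP, ff KK Pp, ff KK pp, ff Kk PP, ff Kk Pp, ff Kk pp}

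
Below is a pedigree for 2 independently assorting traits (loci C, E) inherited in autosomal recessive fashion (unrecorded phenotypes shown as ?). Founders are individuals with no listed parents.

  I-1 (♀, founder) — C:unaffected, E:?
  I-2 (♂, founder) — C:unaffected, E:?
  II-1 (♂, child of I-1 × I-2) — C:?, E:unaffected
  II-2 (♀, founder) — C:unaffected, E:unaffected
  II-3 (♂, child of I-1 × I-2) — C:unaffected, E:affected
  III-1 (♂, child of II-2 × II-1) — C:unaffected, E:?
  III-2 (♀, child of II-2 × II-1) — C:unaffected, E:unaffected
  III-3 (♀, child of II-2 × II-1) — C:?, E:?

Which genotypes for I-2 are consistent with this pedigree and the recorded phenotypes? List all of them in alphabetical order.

C/I-1 un ·: CC|Cc
C/I-2 un ·: CC|Cc
C/II-1 ? I-1×I-2: CC|Cc|cc
C/II-2 un ·: CC|Cc
C/II-3 un I-1×I-2: CC|Cc
C/III-1 un II-2×II-1: CC|Cc
C/III-2 un II-2×II-1: CC|Cc
C/III-3 ? II-2×II-1: CC|Cc|cc
⇒ C over [I-1,I-2,II-1,II-2,II-3,III-1,III-2,III-3]: 189 consistent
E/I-1 ? ·: Ee|ee
E/I-2 ? ·: Ee|ee
E/II-1 un I-1×I-2: EE|Ee
E/II-2 un ·: EE|Ee
E/II-3 aff I-1×I-2: ee
E/III-1 ? II-2×II-1: EE|Ee|ee
E/III-2 un II-2×II-1: EE|Ee
E/III-3 ? II-2×II-1: EE|Ee|ee
⇒ E over [I-1,I-2,II-1,II-2,II-3,III-1,III-2,III-3]: 87 consistent

I-2 ∈ {CC Ee, CC ee, Cc Ee, Cc ee}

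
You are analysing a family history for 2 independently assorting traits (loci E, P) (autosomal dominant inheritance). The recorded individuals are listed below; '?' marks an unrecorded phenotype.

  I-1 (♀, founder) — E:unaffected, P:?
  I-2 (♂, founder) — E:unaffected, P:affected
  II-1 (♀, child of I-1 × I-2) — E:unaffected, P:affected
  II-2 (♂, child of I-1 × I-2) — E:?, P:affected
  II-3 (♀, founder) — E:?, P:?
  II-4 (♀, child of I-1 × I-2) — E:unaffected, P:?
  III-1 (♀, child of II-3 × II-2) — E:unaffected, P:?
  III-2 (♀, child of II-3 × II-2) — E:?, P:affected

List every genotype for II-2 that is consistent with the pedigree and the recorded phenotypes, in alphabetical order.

E/I-1 un ·: ee
E/I-2 un ·: ee
E/II-1 un I-1×I-2: ee
E/II-2 ? I-1×I-2: ee
E/II-3 ? ·: ee|Ee
E/II-4 un I-1×I-2: ee
E/III-1 un II-3×II-2: ee
E/III-2 ? II-3×II-2: ee|Ee
⇒ E over [I-1,I-2,II-1,II-2,II-3,II-4,III-1,III-2]: 3 consistent
P/I-1 ? ·: pp|Pp|PP
P/I-2 aff ·: Pp|PP
P/II-1 aff I-1×I-2: Pp|PP
P/II-2 aff I-1×I-2: Pp|PP
P/II-3 ? ·: pp|Pp|PP
P/II-4 ? I-1×I-2: pp|Pp|PP
P/III-1 ? II-3×II-2: pp|Pp|PP
P/III-2 aff II-3×II-2: Pp|PP
⇒ P over [I-1,I-2,II-1,II-2,II-3,II-4,III-1,III-2]: 294 consistent

II-2 ∈ {ee PP, ee Pp}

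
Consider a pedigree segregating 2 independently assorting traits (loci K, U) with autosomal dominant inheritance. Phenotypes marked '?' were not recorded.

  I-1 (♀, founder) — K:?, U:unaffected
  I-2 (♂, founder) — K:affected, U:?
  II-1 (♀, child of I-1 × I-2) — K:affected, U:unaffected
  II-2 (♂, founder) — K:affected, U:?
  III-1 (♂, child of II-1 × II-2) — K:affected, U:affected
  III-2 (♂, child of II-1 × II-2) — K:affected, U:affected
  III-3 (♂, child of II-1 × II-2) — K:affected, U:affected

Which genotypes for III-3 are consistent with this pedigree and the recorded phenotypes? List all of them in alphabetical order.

III-3 ∈ {KK Uu, Kk Uu}

K/I-1 ? ·: kk|Kk|KK
K/I-2 aff ·: Kk|KK
K/II-1 aff I-1×I-2: Kk|KK
K/II-2 aff ·: Kk|KK
K/III-1 aff II-1×II-2: Kk|KK
K/III-2 aff II-1×II-2: Kk|KK
K/III-3 aff II-1×II-2: Kk|KK
⇒ K over [I-1,I-2,II-1,II-2,III-1,III-2,III-3]: 116 consistent
U/I-1 un ·: uu
U/I-2 ? ·: uu|Uu
U/II-1 un I-1×I-2: uu
U/II-2 ? ·: Uu|UU
U/III-1 aff II-1×II-2: Uu
U/III-2 aff II-1×II-2: Uu
U/III-3 aff II-1×II-2: Uu
⇒ U over [I-1,I-2,II-1,II-2,III-1,III-2,III-3]: 4 consistent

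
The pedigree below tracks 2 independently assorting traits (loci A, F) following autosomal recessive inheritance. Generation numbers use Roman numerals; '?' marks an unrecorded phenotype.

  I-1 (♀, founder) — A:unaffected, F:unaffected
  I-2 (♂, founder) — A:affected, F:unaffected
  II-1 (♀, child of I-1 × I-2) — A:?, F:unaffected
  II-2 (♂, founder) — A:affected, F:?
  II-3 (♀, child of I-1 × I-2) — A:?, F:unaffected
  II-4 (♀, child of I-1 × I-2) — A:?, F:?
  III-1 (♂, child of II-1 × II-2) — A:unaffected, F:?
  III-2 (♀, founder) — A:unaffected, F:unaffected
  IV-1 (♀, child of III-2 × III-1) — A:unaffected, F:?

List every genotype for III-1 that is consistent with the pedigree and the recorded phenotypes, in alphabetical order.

A/I-1 un ·: AA|Aa
A/I-2 aff ·: aa
A/II-1 ? I-1×I-2: Aa
A/II-2 aff ·: aa
A/II-3 ? I-1×I-2: Aa|aa
A/II-4 ? I-1×I-2: Aa|aa
A/III-1 un II-1×II-2: Aa
A/III-2 un ·: AA|Aa
A/IV-1 un III-2×III-1: AA|Aa
⇒ A over [I-1,I-2,II-1,II-2,II-3,II-4,III-1,III-2,IV-1]: 20 consistent
F/I-1 un ·: FF|Ff
F/I-2 un ·: FF|Ff
F/II-1 un I-1×I-2: FF|Ff
F/II-2 ? ·: FF|Ff|ff
F/II-3 un I-1×I-2: FF|Ff
F/II-4 ? I-1×I-2: FF|Ff|ff
F/III-1 ? II-1×II-2: FF|Ff|ff
F/III-2 un ·: FF|Ff
F/IV-1 ? III-2×III-1: FF|Ff|ff
⇒ F over [I-1,I-2,II-1,II-2,II-3,II-4,III-1,III-2,IV-1]: 618 consistent

III-1 ∈ {Aa FF, Aa Ff, Aa ff}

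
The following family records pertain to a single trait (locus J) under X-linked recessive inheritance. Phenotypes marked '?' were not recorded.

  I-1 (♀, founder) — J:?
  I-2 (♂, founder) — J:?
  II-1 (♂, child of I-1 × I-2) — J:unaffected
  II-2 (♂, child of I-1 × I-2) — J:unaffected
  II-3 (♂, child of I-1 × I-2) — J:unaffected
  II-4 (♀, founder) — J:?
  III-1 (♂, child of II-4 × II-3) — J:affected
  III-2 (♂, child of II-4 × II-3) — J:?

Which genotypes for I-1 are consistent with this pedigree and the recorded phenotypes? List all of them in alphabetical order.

J/I-1 ? ·: X^JX^J|X^JX^j
J/I-2 ? ·: X^JY|X^jY
J/II-1 un I-1×I-2: X^JY
J/II-2 un I-1×I-2: X^JY
J/II-3 un I-1×I-2: X^JY
J/II-4 ? ·: X^JX^j|X^jX^j
J/III-1 aff II-4×II-3: X^jY
J/III-2 ? II-4×II-3: X^JY|X^jY
⇒ J over [I-1,I-2,II-1,II-2,II-3,II-4,III-1,III-2]: 12 consistent

I-1 ∈ {X^JX^J, X^JX^j}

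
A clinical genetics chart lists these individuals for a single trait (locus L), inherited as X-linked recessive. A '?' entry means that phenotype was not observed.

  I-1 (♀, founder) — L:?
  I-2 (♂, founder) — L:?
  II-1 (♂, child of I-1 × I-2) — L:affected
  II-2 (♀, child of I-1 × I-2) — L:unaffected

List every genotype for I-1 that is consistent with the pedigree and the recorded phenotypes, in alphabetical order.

L/I-1 ? ·: X^LX^l|X^lX^l
L/I-2 ? ·: X^LY|X^lY
L/II-1 aff I-1×I-2: X^lY
L/II-2 un I-1×I-2: X^LX^L|X^LX^l
⇒ L over [I-1,I-2,II-1,II-2]: 4 consistent

I-1 ∈ {X^LX^l, X^lX^l}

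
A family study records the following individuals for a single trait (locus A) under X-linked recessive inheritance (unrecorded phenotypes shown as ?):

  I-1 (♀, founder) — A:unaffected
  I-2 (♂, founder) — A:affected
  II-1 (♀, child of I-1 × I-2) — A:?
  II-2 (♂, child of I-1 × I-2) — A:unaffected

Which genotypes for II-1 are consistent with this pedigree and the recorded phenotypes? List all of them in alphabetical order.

II-1 ∈ {X^AX^a, X^aX^a}

A/I-1 un ·: X^AX^A|X^AX^a
A/I-2 aff ·: X^aY
A/II-1 ? I-1×I-2: X^AX^a|X^aX^a
A/II-2 un I-1×I-2: X^AY
⇒ A over [I-1,I-2,II-1,II-2]: 3 consistent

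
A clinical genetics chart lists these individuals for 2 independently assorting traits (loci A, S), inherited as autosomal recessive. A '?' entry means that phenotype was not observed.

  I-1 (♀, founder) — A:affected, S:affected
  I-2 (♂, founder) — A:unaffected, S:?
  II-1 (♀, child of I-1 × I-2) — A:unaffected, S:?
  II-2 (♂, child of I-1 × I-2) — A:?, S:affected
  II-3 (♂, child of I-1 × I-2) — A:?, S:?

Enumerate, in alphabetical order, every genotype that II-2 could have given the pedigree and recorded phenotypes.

II-2 ∈ {Aa ss, aa ss}

A/I-1 aff ·: aa
A/I-2 un ·: AA|Aa
A/II-1 un I-1×I-2: Aa
A/II-2 ? I-1×I-2: Aa|aa
A/II-3 ? I-1×I-2: Aa|aa
⇒ A over [I-1,I-2,II-1,II-2,II-3]: 5 consistent
S/I-1 aff ·: ss
S/I-2 ? ·: Ss|ss
S/II-1 ? I-1×I-2: Ss|ss
S/II-2 aff I-1×I-2: ss
S/II-3 ? I-1×I-2: Ss|ss
⇒ S over [I-1,I-2,II-1,II-2,II-3]: 5 consistent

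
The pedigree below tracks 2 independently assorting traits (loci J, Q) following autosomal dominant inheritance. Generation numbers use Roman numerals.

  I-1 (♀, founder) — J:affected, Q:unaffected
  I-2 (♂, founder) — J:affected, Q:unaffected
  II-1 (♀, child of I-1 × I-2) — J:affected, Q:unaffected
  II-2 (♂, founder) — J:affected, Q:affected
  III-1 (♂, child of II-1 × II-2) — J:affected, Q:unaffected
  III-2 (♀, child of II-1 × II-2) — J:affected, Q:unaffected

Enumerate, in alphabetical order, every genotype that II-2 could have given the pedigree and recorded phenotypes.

II-2 ∈ {JJ Qq, Jj Qq}

J/I-1 aff ·: Jj|JJ
J/I-2 aff ·: Jj|JJ
J/II-1 aff I-1×I-2: Jj|JJ
J/II-2 aff ·: Jj|JJ
J/III-1 aff II-1×II-2: Jj|JJ
J/III-2 aff II-1×II-2: Jj|JJ
⇒ J over [I-1,I-2,II-1,II-2,III-1,III-2]: 44 consistent
Q/I-1 un ·: qq
Q/I-2 un ·: qq
Q/II-1 un I-1×I-2: qq
Q/II-2 aff ·: Qq
Q/III-1 un II-1×II-2: qq
Q/III-2 un II-1×II-2: qq
⇒ Q over [I-1,I-2,II-1,II-2,III-1,III-2]: 1 consistent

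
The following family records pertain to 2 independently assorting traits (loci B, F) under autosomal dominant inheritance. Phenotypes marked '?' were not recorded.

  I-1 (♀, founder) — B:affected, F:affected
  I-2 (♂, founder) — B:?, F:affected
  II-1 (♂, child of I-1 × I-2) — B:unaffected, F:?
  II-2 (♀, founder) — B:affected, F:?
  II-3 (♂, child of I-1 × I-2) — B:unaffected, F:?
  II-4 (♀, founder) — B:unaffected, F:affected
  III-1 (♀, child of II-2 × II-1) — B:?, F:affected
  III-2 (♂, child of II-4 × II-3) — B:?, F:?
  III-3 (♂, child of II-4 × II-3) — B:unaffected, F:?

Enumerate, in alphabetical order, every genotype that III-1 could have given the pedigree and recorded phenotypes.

III-1 ∈ {Bb FF, Bb Ff, bb FF, bb Ff}

B/I-1 aff ·: Bb
B/I-2 ? ·: bb|Bb
B/II-1 un I-1×I-2: bb
B/II-2 aff ·: Bb|BB
B/II-3 un I-1×I-2: bb
B/II-4 un ·: bb
B/III-1 ? II-2×II-1: bb|Bb
B/III-2 ? II-4×II-3: bb
B/III-3 un II-4×II-3: bb
⇒ B over [I-1,I-2,II-1,II-2,II-3,II-4,III-1,III-2,III-3]: 6 consistent
F/I-1 aff ·: Ff|FF
F/I-2 aff ·: Ff|FF
F/II-1 ? I-1×I-2: ff|Ff|FF
F/II-2 ? ·: ff|Ff|FF
F/II-3 ? I-1×I-2: ff|Ff|FF
F/II-4 aff ·: Ff|FF
F/III-1 aff II-2×II-1: Ff|FF
F/III-2 ? II-4×II-3: ff|Ff|FF
F/III-3 ? II-4×II-3: ff|Ff|FF
⇒ F over [I-1,I-2,II-1,II-2,II-3,II-4,III-1,III-2,III-3]: 597 consistent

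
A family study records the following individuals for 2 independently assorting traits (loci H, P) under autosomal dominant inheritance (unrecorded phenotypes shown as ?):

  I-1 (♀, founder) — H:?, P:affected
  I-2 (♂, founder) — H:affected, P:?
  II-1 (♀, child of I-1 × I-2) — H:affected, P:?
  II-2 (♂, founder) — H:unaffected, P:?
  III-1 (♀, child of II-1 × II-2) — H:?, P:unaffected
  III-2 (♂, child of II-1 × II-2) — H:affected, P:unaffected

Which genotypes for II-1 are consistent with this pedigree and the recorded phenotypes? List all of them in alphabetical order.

II-1 ∈ {HH Pp, HH pp, Hh Pp, Hh pp}

H/I-1 ? ·: hh|Hh|HH
H/I-2 aff ·: Hh|HH
H/II-1 aff I-1×I-2: Hh|HH
H/II-2 un ·: hh
H/III-1 ? II-1×II-2: hh|Hh
H/III-2 aff II-1×II-2: Hh
⇒ H over [I-1,I-2,II-1,II-2,III-1,III-2]: 14 consistent
P/I-1 aff ·: Pp|PP
P/I-2 ? ·: pp|Pp|PP
P/II-1 ? I-1×I-2: pp|Pp
P/II-2 ? ·: pp|Pp
P/III-1 un II-1×II-2: pp
P/III-2 un II-1×II-2: pp
⇒ P over [I-1,I-2,II-1,II-2,III-1,III-2]: 14 consistent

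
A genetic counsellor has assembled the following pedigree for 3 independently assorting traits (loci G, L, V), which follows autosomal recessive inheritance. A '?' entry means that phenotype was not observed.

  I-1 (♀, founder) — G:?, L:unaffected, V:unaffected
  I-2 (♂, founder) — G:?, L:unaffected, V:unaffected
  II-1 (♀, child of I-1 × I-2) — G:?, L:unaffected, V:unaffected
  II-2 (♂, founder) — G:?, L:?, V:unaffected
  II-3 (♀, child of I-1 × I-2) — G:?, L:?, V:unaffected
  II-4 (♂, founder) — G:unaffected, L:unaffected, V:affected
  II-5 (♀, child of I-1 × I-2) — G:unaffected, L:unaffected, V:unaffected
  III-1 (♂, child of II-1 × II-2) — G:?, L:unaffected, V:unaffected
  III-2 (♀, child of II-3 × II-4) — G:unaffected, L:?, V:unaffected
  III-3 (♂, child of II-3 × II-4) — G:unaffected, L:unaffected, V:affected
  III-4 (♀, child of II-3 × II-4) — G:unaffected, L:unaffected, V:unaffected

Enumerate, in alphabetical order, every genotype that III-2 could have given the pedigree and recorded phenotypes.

III-2 ∈ {GG LL Vv, GG Ll Vv, GG ll Vv, Gg LL Vv, Gg Ll Vv, Gg ll Vv}

G/I-1 ? ·: GG|Gg|gg
G/I-2 ? ·: GG|Gg|gg
G/II-1 ? I-1×I-2: GG|Gg|gg
G/II-2 ? ·: GG|Gg|gg
G/II-3 ? I-1×I-2: GG|Gg|gg
G/II-4 un ·: GG|Gg
G/II-5 un I-1×I-2: GG|Gg
G/III-1 ? II-1×II-2: GG|Gg|gg
G/III-2 un II-3×II-4: GG|Gg
G/III-3 un II-3×II-4: GG|Gg
G/III-4 un II-3×II-4: GG|Gg
⇒ G over [I-1,I-2,II-1,II-2,II-3,II-4,II-5,III-1,III-2,III-3,III-4]: 2566 consistent
L/I-1 un ·: LL|Ll
L/I-2 un ·: LL|Ll
L/II-1 un I-1×I-2: LL|Ll
L/II-2 ? ·: LL|Ll|ll
L/II-3 ? I-1×I-2: LL|Ll|ll
L/II-4 un ·: LL|Ll
L/II-5 un I-1×I-2: LL|Ll
L/III-1 un II-1×II-2: LL|Ll
L/III-2 ? II-3×II-4: LL|Ll|ll
L/III-3 un II-3×II-4: LL|Ll
L/III-4 un II-3×II-4: LL|Ll
⇒ L over [I-1,I-2,II-1,II-2,II-3,II-4,II-5,III-1,III-2,III-3,III-4]: 1656 consistent
V/I-1 un ·: VV|Vv
V/I-2 un ·: VV|Vv
V/II-1 un I-1×I-2: VV|Vv
V/II-2 un ·: VV|Vv
V/II-3 un I-1×I-2: Vv
V/II-4 aff ·: vv
V/II-5 un I-1×I-2: VV|Vv
V/III-1 un II-1×II-2: VV|Vv
V/III-2 un II-3×II-4: Vv
V/III-3 aff II-3×II-4: vv
V/III-4 un II-3×II-4: Vv
⇒ V over [I-1,I-2,II-1,II-2,II-3,II-4,II-5,III-1,III-2,III-3,III-4]: 42 consistent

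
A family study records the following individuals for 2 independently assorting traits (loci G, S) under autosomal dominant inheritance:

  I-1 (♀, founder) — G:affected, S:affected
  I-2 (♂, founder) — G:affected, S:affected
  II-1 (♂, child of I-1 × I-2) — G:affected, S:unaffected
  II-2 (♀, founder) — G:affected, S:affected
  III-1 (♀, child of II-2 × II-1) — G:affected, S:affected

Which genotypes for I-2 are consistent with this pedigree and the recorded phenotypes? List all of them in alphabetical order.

I-2 ∈ {GG Ss, Gg Ss}

G/I-1 aff ·: Gg|GG
G/I-2 aff ·: Gg|GG
G/II-1 aff I-1×I-2: Gg|GG
G/II-2 aff ·: Gg|GG
G/III-1 aff II-2×II-1: Gg|GG
⇒ G over [I-1,I-2,II-1,II-2,III-1]: 24 consistent
S/I-1 aff ·: Ss
S/I-2 aff ·: Ss
S/II-1 un I-1×I-2: ss
S/II-2 aff ·: Ss|SS
S/III-1 aff II-2×II-1: Ss
⇒ S over [I-1,I-2,II-1,II-2,III-1]: 2 consistent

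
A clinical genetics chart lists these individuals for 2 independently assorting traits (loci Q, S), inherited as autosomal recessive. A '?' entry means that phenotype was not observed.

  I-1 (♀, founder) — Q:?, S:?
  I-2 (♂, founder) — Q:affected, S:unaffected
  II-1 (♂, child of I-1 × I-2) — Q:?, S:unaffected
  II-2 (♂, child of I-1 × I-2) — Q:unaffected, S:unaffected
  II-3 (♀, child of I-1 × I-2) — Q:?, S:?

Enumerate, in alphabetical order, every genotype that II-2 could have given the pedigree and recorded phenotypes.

Q/I-1 ? ·: QQ|Qq
Q/I-2 aff ·: qq
Q/II-1 ? I-1×I-2: Qq|qq
Q/II-2 un I-1×I-2: Qq
Q/II-3 ? I-1×I-2: Qq|qq
⇒ Q over [I-1,I-2,II-1,II-2,II-3]: 5 consistent
S/I-1 ? ·: SS|Ss|ss
S/I-2 un ·: SS|Ss
S/II-1 un I-1×I-2: SS|Ss
S/II-2 un I-1×I-2: SS|Ss
S/II-3 ? I-1×I-2: SS|Ss|ss
⇒ S over [I-1,I-2,II-1,II-2,II-3]: 32 consistent

II-2 ∈ {Qq SS, Qq Ss}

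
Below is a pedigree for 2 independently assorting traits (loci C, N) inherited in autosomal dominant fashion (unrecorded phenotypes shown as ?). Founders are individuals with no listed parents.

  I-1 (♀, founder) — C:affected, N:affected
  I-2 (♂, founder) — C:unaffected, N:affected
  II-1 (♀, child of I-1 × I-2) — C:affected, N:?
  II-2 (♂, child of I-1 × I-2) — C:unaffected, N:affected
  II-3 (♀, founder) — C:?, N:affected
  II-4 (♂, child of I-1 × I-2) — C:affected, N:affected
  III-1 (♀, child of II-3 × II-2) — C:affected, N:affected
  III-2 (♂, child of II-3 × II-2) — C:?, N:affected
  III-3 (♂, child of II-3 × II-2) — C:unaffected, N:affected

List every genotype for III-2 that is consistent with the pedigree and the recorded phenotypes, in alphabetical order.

III-2 ∈ {Cc NN, Cc Nn, cc NN, cc Nn}

C/I-1 aff ·: Cc
C/I-2 un ·: cc
C/II-1 aff I-1×I-2: Cc
C/II-2 un I-1×I-2: cc
C/II-3 ? ·: Cc
C/II-4 aff I-1×I-2: Cc
C/III-1 aff II-3×II-2: Cc
C/III-2 ? II-3×II-2: cc|Cc
C/III-3 un II-3×II-2: cc
⇒ C over [I-1,I-2,II-1,II-2,II-3,II-4,III-1,III-2,III-3]: 2 consistent
N/I-1 aff ·: Nn|NN
N/I-2 aff ·: Nn|NN
N/II-1 ? I-1×I-2: nn|Nn|NN
N/II-2 aff I-1×I-2: Nn|NN
N/II-3 aff ·: Nn|NN
N/II-4 aff I-1×I-2: Nn|NN
N/III-1 aff II-3×II-2: Nn|NN
N/III-2 aff II-3×II-2: Nn|NN
N/III-3 aff II-3×II-2: Nn|NN
⇒ N over [I-1,I-2,II-1,II-2,II-3,II-4,III-1,III-2,III-3]: 359 consistent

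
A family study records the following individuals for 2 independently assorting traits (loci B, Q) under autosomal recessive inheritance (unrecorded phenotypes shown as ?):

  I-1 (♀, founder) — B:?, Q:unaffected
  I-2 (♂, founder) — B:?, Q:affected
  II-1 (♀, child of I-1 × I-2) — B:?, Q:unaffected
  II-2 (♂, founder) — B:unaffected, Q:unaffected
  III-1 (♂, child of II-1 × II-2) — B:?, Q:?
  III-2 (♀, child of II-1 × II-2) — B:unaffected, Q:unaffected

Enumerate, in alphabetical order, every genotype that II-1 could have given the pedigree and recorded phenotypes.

II-1 ∈ {BB Qq, Bb Qq, bb Qq}

B/I-1 ? ·: BB|Bb|bb
B/I-2 ? ·: BB|Bb|bb
B/II-1 ? I-1×I-2: BB|Bb|bb
B/II-2 un ·: BB|Bb
B/III-1 ? II-1×II-2: BB|Bb|bb
B/III-2 un II-1×II-2: BB|Bb
⇒ B over [I-1,I-2,II-1,II-2,III-1,III-2]: 102 consistent
Q/I-1 un ·: QQ|Qq
Q/I-2 aff ·: qq
Q/II-1 un I-1×I-2: Qq
Q/II-2 un ·: QQ|Qq
Q/III-1 ? II-1×II-2: QQ|Qq|qq
Q/III-2 un II-1×II-2: QQ|Qq
⇒ Q over [I-1,I-2,II-1,II-2,III-1,III-2]: 20 consistent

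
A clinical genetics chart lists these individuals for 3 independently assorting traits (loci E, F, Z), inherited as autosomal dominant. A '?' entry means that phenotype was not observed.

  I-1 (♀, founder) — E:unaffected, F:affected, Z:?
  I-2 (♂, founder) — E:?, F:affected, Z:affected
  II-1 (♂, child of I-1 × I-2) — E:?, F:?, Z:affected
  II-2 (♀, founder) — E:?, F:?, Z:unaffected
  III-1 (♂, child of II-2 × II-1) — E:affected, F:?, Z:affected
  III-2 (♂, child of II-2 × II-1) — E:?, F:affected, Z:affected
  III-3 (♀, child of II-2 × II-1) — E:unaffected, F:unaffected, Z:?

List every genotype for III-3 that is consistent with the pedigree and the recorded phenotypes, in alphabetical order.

III-3 ∈ {ee ff Zz, ee ff zz}

E/I-1 un ·: ee
E/I-2 ? ·: ee|Ee|EE
E/II-1 ? I-1×I-2: ee|Ee
E/II-2 ? ·: ee|Ee
E/III-1 aff II-2×II-1: Ee|EE
E/III-2 ? II-2×II-1: ee|Ee|EE
E/III-3 un II-2×II-1: ee
⇒ E over [I-1,I-2,II-1,II-2,III-1,III-2,III-3]: 20 consistent
F/I-1 aff ·: Ff|FF
F/I-2 aff ·: Ff|FF
F/II-1 ? I-1×I-2: ff|Ff
F/II-2 ? ·: ff|Ff
F/III-1 ? II-2×II-1: ff|Ff|FF
F/III-2 aff II-2×II-1: Ff|FF
F/III-3 un II-2×II-1: ff
⇒ F over [I-1,I-2,II-1,II-2,III-1,III-2,III-3]: 26 consistent
Z/I-1 ? ·: zz|Zz|ZZ
Z/I-2 aff ·: Zz|ZZ
Z/II-1 aff I-1×I-2: Zz|ZZ
Z/II-2 un ·: zz
Z/III-1 aff II-2×II-1: Zz
Z/III-2 aff II-2×II-1: Zz
Z/III-3 ? II-2×II-1: zz|Zz
⇒ Z over [I-1,I-2,II-1,II-2,III-1,III-2,III-3]: 14 consistent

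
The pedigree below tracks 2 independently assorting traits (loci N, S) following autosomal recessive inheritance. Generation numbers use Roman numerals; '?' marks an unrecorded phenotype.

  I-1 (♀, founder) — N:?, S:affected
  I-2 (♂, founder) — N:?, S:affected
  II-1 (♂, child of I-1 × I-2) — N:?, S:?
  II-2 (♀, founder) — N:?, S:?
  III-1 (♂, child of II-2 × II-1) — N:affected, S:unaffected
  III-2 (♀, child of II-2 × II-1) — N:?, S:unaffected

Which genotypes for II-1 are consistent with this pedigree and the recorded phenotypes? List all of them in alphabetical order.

II-1 ∈ {Nn ss, nn ss}

N/I-1 ? ·: NN|Nn|nn
N/I-2 ? ·: NN|Nn|nn
N/II-1 ? I-1×I-2: Nn|nn
N/II-2 ? ·: Nn|nn
N/III-1 aff II-2×II-1: nn
N/III-2 ? II-2×II-1: NN|Nn|nn
⇒ N over [I-1,I-2,II-1,II-2,III-1,III-2]: 47 consistent
S/I-1 aff ·: ss
S/I-2 aff ·: ss
S/II-1 ? I-1×I-2: ss
S/II-2 ? ·: SS|Ss
S/III-1 un II-2×II-1: Ss
S/III-2 un II-2×II-1: Ss
⇒ S over [I-1,I-2,II-1,II-2,III-1,III-2]: 2 consistent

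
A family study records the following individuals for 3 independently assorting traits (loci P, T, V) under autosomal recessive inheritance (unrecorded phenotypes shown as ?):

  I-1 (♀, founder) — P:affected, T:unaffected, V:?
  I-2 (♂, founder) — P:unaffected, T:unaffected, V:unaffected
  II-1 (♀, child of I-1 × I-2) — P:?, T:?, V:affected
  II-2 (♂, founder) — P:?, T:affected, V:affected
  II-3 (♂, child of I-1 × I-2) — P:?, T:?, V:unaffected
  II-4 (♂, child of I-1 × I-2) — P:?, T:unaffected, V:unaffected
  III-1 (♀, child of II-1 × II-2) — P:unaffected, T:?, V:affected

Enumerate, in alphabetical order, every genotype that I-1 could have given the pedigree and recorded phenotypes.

I-1 ∈ {pp TT Vv, pp TT vv, pp Tt Vv, pp Tt vv}

P/I-1 aff ·: pp
P/I-2 un ·: PP|Pp
P/II-1 ? I-1×I-2: Pp|pp
P/II-2 ? ·: PP|Pp|pp
P/II-3 ? I-1×I-2: Pp|pp
P/II-4 ? I-1×I-2: Pp|pp
P/III-1 un II-1×II-2: PP|Pp
⇒ P over [I-1,I-2,II-1,II-2,II-3,II-4,III-1]: 33 consistent
T/I-1 un ·: TT|Tt
T/I-2 un ·: TT|Tt
T/II-1 ? I-1×I-2: TT|Tt|tt
T/II-2 aff ·: tt
T/II-3 ? I-1×I-2: TT|Tt|tt
T/II-4 un I-1×I-2: TT|Tt
T/III-1 ? II-1×II-2: Tt|tt
⇒ T over [I-1,I-2,II-1,II-2,II-3,II-4,III-1]: 49 consistent
V/I-1 ? ·: Vv|vv
V/I-2 un ·: Vv
V/II-1 aff I-1×I-2: vv
V/II-2 aff ·: vv
V/II-3 un I-1×I-2: VV|Vv
V/II-4 un I-1×I-2: VV|Vv
V/III-1 aff II-1×II-2: vv
⇒ V over [I-1,I-2,II-1,II-2,II-3,II-4,III-1]: 5 consistent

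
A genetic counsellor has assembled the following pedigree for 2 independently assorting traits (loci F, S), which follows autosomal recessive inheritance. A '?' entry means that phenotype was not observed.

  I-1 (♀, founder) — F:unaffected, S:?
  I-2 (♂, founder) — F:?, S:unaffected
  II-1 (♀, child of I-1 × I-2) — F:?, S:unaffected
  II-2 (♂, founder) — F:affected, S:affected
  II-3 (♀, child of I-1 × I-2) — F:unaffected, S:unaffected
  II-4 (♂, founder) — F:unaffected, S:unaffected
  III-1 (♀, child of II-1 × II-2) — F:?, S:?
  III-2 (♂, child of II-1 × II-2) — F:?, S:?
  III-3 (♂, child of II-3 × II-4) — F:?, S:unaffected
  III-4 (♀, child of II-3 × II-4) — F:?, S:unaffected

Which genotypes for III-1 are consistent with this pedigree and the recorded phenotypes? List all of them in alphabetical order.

F/I-1 un ·: FF|Ff
F/I-2 ? ·: FF|Ff|ff
F/II-1 ? I-1×I-2: FF|Ff|ff
F/II-2 aff ·: ff
F/II-3 un I-1×I-2: FF|Ff
F/II-4 un ·: FF|Ff
F/III-1 ? II-1×II-2: Ff|ff
F/III-2 ? II-1×II-2: Ff|ff
F/III-3 ? II-3×II-4: FF|Ff|ff
F/III-4 ? II-3×II-4: FF|Ff|ff
⇒ F over [I-1,I-2,II-1,II-2,II-3,II-4,III-1,III-2,III-3,III-4]: 410 consistent
S/I-1 ? ·: SS|Ss|ss
S/I-2 un ·: SS|Ss
S/II-1 un I-1×I-2: SS|Ss
S/II-2 aff ·: ss
S/II-3 un I-1×I-2: SS|Ss
S/II-4 un ·: SS|Ss
S/III-1 ? II-1×II-2: Ss|ss
S/III-2 ? II-1×II-2: Ss|ss
S/III-3 un II-3×II-4: SS|Ss
S/III-4 un II-3×II-4: SS|Ss
⇒ S over [I-1,I-2,II-1,II-2,II-3,II-4,III-1,III-2,III-3,III-4]: 264 consistent

III-1 ∈ {Ff Ss, Ff ss, ff Ss, ff ss}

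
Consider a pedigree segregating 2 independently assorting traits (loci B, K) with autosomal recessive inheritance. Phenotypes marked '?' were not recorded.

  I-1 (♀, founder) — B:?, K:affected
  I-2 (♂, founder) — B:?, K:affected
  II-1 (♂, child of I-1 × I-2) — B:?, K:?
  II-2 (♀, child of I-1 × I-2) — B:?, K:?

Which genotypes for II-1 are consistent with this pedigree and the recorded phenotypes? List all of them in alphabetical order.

B/I-1 ? ·: BB|Bb|bb
B/I-2 ? ·: BB|Bb|bb
B/II-1 ? I-1×I-2: BB|Bb|bb
B/II-2 ? I-1×I-2: BB|Bb|bb
⇒ B over [I-1,I-2,II-1,II-2]: 29 consistent
K/I-1 aff ·: kk
K/I-2 aff ·: kk
K/II-1 ? I-1×I-2: kk
K/II-2 ? I-1×I-2: kk
⇒ K over [I-1,I-2,II-1,II-2]: 1 consistent

II-1 ∈ {BB kk, Bb kk, bb kk}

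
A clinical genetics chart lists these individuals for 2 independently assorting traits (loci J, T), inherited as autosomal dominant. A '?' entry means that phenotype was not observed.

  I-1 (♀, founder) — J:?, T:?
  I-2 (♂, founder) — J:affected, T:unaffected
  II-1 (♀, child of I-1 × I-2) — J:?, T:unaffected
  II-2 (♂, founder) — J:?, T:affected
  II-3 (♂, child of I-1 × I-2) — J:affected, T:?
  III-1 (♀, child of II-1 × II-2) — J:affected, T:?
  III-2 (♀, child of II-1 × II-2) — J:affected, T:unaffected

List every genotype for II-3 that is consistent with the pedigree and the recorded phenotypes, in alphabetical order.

J/I-1 ? ·: jj|Jj|JJ
J/I-2 aff ·: Jj|JJ
J/II-1 ? I-1×I-2: jj|Jj|JJ
J/II-2 ? ·: jj|Jj|JJ
J/II-3 aff I-1×I-2: Jj|JJ
J/III-1 aff II-1×II-2: Jj|JJ
J/III-2 aff II-1×II-2: Jj|JJ
⇒ J over [I-1,I-2,II-1,II-2,II-3,III-1,III-2]: 120 consistent
T/I-1 ? ·: tt|Tt
T/I-2 un ·: tt
T/II-1 un I-1×I-2: tt
T/II-2 aff ·: Tt
T/II-3 ? I-1×I-2: tt|Tt
T/III-1 ? II-1×II-2: tt|Tt
T/III-2 un II-1×II-2: tt
⇒ T over [I-1,I-2,II-1,II-2,II-3,III-1,III-2]: 6 consistent

II-3 ∈ {JJ Tt, JJ tt, Jj Tt, Jj tt}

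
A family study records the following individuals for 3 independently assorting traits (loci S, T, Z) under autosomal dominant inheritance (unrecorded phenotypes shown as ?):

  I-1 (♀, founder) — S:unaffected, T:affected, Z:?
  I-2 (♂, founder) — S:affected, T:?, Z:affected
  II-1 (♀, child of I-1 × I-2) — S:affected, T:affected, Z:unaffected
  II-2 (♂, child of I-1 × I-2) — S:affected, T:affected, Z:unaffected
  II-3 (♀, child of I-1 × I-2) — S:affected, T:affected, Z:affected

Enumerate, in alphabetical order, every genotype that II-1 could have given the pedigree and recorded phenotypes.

II-1 ∈ {Ss TT zz, Ss Tt zz}

S/I-1 un ·: ss
S/I-2 aff ·: Ss|SS
S/II-1 aff I-1×I-2: Ss
S/II-2 aff I-1×I-2: Ss
S/II-3 aff I-1×I-2: Ss
⇒ S over [I-1,I-2,II-1,II-2,II-3]: 2 consistent
T/I-1 aff ·: Tt|TT
T/I-2 ? ·: tt|Tt|TT
T/II-1 aff I-1×I-2: Tt|TT
T/II-2 aff I-1×I-2: Tt|TT
T/II-3 aff I-1×I-2: Tt|TT
⇒ T over [I-1,I-2,II-1,II-2,II-3]: 27 consistent
Z/I-1 ? ·: zz|Zz
Z/I-2 aff ·: Zz
Z/II-1 un I-1×I-2: zz
Z/II-2 un I-1×I-2: zz
Z/II-3 aff I-1×I-2: Zz|ZZ
⇒ Z over [I-1,I-2,II-1,II-2,II-3]: 3 consistent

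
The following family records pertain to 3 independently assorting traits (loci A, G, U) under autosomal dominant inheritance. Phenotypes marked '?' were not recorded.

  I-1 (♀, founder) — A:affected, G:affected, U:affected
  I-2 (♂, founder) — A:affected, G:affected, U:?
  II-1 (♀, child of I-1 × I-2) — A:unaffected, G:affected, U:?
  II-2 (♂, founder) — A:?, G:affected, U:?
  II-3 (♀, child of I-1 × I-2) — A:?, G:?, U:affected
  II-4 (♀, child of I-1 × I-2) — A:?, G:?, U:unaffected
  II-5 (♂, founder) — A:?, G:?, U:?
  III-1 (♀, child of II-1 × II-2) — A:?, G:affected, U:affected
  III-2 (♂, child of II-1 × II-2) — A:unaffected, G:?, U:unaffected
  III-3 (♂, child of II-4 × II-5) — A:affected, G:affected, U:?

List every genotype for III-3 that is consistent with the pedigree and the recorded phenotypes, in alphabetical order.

III-3 ∈ {AA GG Uu, AA GG uu, AA Gg Uu, AA Gg uu, Aa GG Uu, Aa GG uu, Aa Gg Uu, Aa Gg uu}

A/I-1 aff ·: Aa
A/I-2 aff ·: Aa
A/II-1 un I-1×I-2: aa
A/II-2 ? ·: aa|Aa
A/II-3 ? I-1×I-2: aa|Aa|AA
A/II-4 ? I-1×I-2: aa|Aa|AA
A/II-5 ? ·: aa|Aa|AA
A/III-1 ? II-1×II-2: aa|Aa
A/III-2 un II-1×II-2: aa
A/III-3 aff II-4×II-5: Aa|AA
⇒ A over [I-1,I-2,II-1,II-2,II-3,II-4,II-5,III-1,III-2,III-3]: 99 consistent
G/I-1 aff ·: Gg|GG
G/I-2 aff ·: Gg|GG
G/II-1 aff I-1×I-2: Gg|GG
G/II-2 aff ·: Gg|GG
G/II-3 ? I-1×I-2: gg|Gg|GG
G/II-4 ? I-1×I-2: gg|Gg|GG
G/II-5 ? ·: gg|Gg|GG
G/III-1 aff II-1×II-2: Gg|GG
G/III-2 ? II-1×II-2: gg|Gg|GG
G/III-3 aff II-4×II-5: Gg|GG
⇒ G over [I-1,I-2,II-1,II-2,II-3,II-4,II-5,III-1,III-2,III-3]: 1055 consistent
U/I-1 aff ·: Uu
U/I-2 ? ·: uu|Uu
U/II-1 ? I-1×I-2: uu|Uu
U/II-2 ? ·: uu|Uu
U/II-3 aff I-1×I-2: Uu|UU
U/II-4 un I-1×I-2: uu
U/II-5 ? ·: uu|Uu|UU
U/III-1 aff II-1×II-2: Uu|UU
U/III-2 un II-1×II-2: uu
U/III-3 ? II-4×II-5: uu|Uu
⇒ U over [I-1,I-2,II-1,II-2,II-3,II-4,II-5,III-1,III-2,III-3]: 48 consistent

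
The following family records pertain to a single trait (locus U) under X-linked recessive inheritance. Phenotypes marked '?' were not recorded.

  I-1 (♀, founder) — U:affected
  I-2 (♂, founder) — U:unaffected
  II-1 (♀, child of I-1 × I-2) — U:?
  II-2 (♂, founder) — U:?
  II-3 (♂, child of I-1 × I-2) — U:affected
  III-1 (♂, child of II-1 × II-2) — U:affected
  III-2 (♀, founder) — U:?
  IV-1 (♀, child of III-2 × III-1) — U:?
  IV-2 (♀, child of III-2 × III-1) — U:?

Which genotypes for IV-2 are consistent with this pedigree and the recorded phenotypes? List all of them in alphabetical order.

U/I-1 aff ·: X^uX^u
U/I-2 un ·: X^UY
U/II-1 ? I-1×I-2: X^UX^u
U/II-2 ? ·: X^UY|X^uY
U/II-3 aff I-1×I-2: X^uY
U/III-1 aff II-1×II-2: X^uY
U/III-2 ? ·: X^UX^U|X^UX^u|X^uX^u
U/IV-1 ? III-2×III-1: X^UX^u|X^uX^u
U/IV-2 ? III-2×III-1: X^UX^u|X^uX^u
⇒ U over [I-1,I-2,II-1,II-2,II-3,III-1,III-2,IV-1,IV-2]: 12 consistent

IV-2 ∈ {X^UX^u, X^uX^u}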